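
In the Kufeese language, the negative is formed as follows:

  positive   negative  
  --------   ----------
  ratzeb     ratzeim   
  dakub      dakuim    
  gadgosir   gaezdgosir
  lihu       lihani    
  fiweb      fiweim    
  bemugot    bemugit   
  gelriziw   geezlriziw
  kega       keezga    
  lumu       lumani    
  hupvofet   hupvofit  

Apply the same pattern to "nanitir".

"nanitir" ends in -r. The one such stem in the data (gadgosir → gaezdgosir) inserts -ez- after the first vowel (as do gelriziw, kega), so the same rule applies.
So nanitir → naeznitir.

naeznitir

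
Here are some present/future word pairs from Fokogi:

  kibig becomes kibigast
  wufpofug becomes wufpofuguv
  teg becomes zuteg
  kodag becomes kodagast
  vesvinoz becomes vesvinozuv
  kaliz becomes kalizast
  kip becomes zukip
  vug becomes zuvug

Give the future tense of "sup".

teg and kodag both end in -g yet inflect differently (zuteg, kodagast), so the final letter is not what conditions the rule; the number of vowels is.
"sup" has 1 vowel. The stems with 1 vowel (kip → zukip, teg → zuteg, vug → zuvug) add the prefix zu-.
The other patterns: stems with 2 vowels add -ast; stems with 3 vowels add -uv.
So sup → zusup.

zusup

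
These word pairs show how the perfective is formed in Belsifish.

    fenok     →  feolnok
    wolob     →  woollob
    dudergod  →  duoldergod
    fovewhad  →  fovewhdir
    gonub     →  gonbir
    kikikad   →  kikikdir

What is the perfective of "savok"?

saolvok

"savok" has last vowel 'o'. The stems whose last vowel is 'o' (fenok → feolnok, wolob → woollob, dudergod → duoldergod) insert -ol- after the first vowel.
The other pattern: stems whose last vowel is 'a' or 'u' delete the last vowel and add -ir.
So savok → saolvok.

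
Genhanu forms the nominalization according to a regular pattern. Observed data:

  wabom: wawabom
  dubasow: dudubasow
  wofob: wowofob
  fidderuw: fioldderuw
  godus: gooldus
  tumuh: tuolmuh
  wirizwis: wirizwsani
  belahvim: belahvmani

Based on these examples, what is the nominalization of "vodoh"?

vovodoh

fidderuw and dubasow both end in -w yet inflect differently (fioldderuw, dudubasow), so the final letter is not what conditions the rule; the last vowel is.
"vodoh" has last vowel 'o'. The stems whose last vowel is 'o' (dubasow → dudubasow, wabom → wawabom, wofob → wowofob) repeat the first consonant+vowel as a prefix.
The other patterns: stems whose last vowel is 'u' insert -ol- after the first vowel; stems whose last vowel is 'i' delete the last vowel and add -ani.
So vodoh → vovodoh.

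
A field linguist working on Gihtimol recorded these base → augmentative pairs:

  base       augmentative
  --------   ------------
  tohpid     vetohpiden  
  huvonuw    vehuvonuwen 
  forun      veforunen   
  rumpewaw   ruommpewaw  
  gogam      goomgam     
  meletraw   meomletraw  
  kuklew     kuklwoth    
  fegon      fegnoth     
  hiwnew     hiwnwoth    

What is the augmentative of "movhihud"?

vemovhihuden

huvonuw and rumpewaw both end in -w yet inflect differently (vehuvonuwen, ruommpewaw), so the final letter is not what conditions the rule; the last vowel is.
"movhihud" has last vowel 'u'. The stems whose last vowel is 'u' (huvonuw → vehuvonuwen, forun → veforunen) add ve- … -en around the stem.
The other patterns: stems whose last vowel is 'a' insert -om- after the first vowel; stems whose last vowel is 'e' or 'o' delete the last vowel and add -oth.
So movhihud → vemovhihuden.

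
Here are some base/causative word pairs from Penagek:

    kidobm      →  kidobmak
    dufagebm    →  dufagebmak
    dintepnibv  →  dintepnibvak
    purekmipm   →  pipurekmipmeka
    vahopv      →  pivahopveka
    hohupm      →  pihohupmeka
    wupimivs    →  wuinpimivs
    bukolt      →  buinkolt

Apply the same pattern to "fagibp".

kidobm and purekmipm both end in -m yet inflect differently (kidobmak, pipurekmipmeka), so the final letter is not what conditions the rule; the second-to-last letter is.
"fagibp" has second-to-last letter 'b'. The stems whose second-to-last letter is 'b' (kidobm → kidobmak, dufagebm → dufagebmak, dintepnibv → dintepnibvak) add -ak.
So fagibp → fagibpak.

fagibpak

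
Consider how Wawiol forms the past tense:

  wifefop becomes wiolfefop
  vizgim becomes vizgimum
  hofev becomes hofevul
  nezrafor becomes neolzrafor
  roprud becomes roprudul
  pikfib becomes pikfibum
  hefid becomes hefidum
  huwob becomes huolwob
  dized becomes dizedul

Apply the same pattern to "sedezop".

seoldezop

huwob and pikfib both end in -b yet inflect differently (huolwob, pikfibum), so the final letter is not what conditions the rule; the last vowel is.
"sedezop" has last vowel 'o'. The stems whose last vowel is 'o' (nezrafor → neolzrafor, huwob → huolwob, wifefop → wiolfefop) insert -ol- after the first vowel.
The other patterns: stems whose last vowel is 'i' add -um; stems whose last vowel is 'e' or 'u' add -ul.
So sedezop → seoldezop.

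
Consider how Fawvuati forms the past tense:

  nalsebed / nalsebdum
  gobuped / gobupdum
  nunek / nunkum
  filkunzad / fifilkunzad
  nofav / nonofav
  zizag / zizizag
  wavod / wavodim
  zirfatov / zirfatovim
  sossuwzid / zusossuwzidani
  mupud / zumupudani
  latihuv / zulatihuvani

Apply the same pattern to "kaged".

nalsebed and filkunzad both end in -d yet inflect differently (nalsebdum, fifilkunzad), so the final letter is not what conditions the rule; the last vowel is.
"kaged" has last vowel 'e'. The stems whose last vowel is 'e' (nalsebed → nalsebdum, gobuped → gobupdum, nunek → nunkum) delete the last vowel and add -um.
The other patterns: stems whose last vowel is 'a' repeat the first consonant+vowel as a prefix; stems whose last vowel is 'o' add -im; stems whose last vowel is 'i' or 'u' add zu- … -ani around the stem.
So kaged → kagdum.

kagdum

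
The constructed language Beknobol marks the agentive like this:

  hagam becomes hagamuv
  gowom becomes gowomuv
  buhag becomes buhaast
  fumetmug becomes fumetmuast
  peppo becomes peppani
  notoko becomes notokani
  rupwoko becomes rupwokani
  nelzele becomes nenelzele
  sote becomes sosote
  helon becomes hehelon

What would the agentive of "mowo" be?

mowani

hagam and buhag both have last vowel 'a' yet inflect differently (hagamuv, buhaast), so the last vowel is not what conditions the rule; the final letter is.
"mowo" ends in -o. The stems ending in -o (peppo → peppani, notoko → notokani, rupwoko → rupwokani) drop the final letter and add -ani.
The other patterns: stems ending in -m add -uv; stems ending in -g drop the final letter and add -ast; stems ending in -e or -n repeat the first consonant+vowel as a prefix.
So mowo → mowani.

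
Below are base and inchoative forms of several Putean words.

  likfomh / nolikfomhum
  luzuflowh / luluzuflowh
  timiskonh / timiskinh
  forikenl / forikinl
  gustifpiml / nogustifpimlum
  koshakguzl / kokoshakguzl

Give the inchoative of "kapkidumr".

"kapkidumr" has second-to-last letter 'm'. The stems whose second-to-last letter is 'm' (likfomh → nolikfomhum, gustifpiml → nogustifpimlum) add no- … -um around the stem.
The other patterns: stems whose second-to-last letter is 'n' change the last vowel to 'i'; stems whose second-to-last letter is 'w' or 'z' repeat the first consonant+vowel as a prefix.
So kapkidumr → nokapkidumrum.

nokapkidumrum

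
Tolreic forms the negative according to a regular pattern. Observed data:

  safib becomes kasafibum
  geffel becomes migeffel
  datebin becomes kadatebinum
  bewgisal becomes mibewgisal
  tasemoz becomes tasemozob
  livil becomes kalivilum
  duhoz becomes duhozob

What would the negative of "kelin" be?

livil and geffel both end in -l yet inflect differently (kalivilum, migeffel), so the final letter is not what conditions the rule; the last vowel is.
"kelin" has last vowel 'i'. The stems whose last vowel is 'i' (safib → kasafibum, datebin → kadatebinum, livil → kalivilum) add ka- … -um around the stem.
The other patterns: stems whose last vowel is 'o' add -ob; stems whose last vowel is 'a' or 'e' add the prefix mi-.
So kelin → kakelinum.

kakelinum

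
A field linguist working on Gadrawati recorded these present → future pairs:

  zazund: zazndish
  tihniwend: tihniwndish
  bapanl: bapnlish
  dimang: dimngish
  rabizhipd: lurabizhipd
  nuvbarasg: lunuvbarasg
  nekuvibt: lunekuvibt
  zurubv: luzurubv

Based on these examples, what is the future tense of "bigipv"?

"bigipv" has second-to-last letter 'p'. The one such stem in the data (rabizhipd → lurabizhipd) adds the prefix lu-, so the same rule applies.
So bigipv → lubigipv.

lubigipv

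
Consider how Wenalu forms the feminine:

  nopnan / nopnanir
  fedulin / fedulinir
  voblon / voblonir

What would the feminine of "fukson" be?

fuksonir

Every pair shown (nopnan → nopnanir, fedulin → fedulinir, voblon → voblonir) follows the same rule: add -ir.
So fukson → fuksonir.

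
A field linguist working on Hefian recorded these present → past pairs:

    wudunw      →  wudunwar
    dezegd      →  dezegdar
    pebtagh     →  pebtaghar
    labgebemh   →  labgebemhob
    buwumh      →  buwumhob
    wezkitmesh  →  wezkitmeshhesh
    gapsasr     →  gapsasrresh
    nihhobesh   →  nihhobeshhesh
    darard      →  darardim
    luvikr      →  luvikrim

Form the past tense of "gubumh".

"gubumh" has second-to-last letter 'm'. The stems whose second-to-last letter is 'm' (labgebemh → labgebemhob, buwumh → buwumhob) add -ob.
The other patterns: stems whose second-to-last letter is 'g' or 'n' add -ar; stems whose second-to-last letter is 's' double the final consonant and add -esh; stems whose second-to-last letter is 'k' or 'r' add -im.
So gubumh → gubumhob.

gubumhob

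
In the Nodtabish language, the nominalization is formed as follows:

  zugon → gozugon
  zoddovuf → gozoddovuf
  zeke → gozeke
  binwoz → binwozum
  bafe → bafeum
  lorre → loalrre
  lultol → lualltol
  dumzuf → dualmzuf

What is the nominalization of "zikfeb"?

zeke and bafe both end in -e yet inflect differently (gozeke, bafeum), so the final letter is not what conditions the rule; the first letter is.
"zikfeb" begins with z-. The stems beginning with z- (zugon → gozugon, zoddovuf → gozoddovuf, zeke → gozeke) add the prefix go-.
So zikfeb → gozikfeb.

gozikfeb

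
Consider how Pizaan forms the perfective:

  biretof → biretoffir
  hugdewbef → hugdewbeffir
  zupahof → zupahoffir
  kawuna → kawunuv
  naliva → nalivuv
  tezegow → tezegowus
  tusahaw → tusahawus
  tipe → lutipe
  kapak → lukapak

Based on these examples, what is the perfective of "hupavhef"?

biretof and tezegow both have last vowel 'o' yet inflect differently (biretoffir, tezegowus), so the last vowel is not what conditions the rule; the final letter is.
"hupavhef" ends in -f. The stems ending in -f (biretof → biretoffir, hugdewbef → hugdewbeffir, zupahof → zupahoffir) double the final consonant and add -ir.
So hupavhef → hupavheffir.

hupavheffir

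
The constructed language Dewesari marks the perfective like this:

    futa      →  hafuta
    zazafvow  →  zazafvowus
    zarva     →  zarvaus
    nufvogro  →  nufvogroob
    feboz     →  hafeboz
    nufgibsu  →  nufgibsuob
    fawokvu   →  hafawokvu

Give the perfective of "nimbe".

nimbeob

nufgibsu and fawokvu both end in -u yet inflect differently (nufgibsuob, hafawokvu), so the final letter is not what conditions the rule; the first letter is.
"nimbe" begins with n-. The stems beginning with n- (nufgibsu → nufgibsuob, nufvogro → nufvogroob) add -ob.
The other patterns: stems beginning with f- add the prefix ha-; stems beginning with z- add -us.
So nimbe → nimbeob.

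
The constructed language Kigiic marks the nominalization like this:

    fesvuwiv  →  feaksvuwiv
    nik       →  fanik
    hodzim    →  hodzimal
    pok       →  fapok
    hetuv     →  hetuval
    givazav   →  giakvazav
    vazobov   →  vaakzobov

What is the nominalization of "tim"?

"tim" has 1 vowel. The stems with 1 vowel (pok → fapok, nik → fanik) add the prefix fa-.
So tim → fatim.

fatim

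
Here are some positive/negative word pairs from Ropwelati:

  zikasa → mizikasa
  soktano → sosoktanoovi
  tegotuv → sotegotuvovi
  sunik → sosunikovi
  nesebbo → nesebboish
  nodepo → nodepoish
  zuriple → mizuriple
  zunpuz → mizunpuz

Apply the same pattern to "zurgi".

nesebbo and soktano both end in -o yet inflect differently (nesebboish, sosoktanoovi), so the final letter is not what conditions the rule; the first letter is.
"zurgi" begins with z-. The stems beginning with z- (zuriple → mizuriple, zunpuz → mizunpuz, zikasa → mizikasa) add the prefix mi-.
The other patterns: stems beginning with n- add -ish; stems beginning with s- or t- add so- … -ovi around the stem.
So zurgi → mizurgi.

mizurgi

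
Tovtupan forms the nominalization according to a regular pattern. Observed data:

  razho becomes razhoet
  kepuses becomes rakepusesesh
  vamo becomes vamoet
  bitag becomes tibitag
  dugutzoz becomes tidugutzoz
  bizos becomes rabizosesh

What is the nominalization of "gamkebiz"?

tigamkebiz

vamo and dugutzoz both have last vowel 'o' yet inflect differently (vamoet, tidugutzoz), so the last vowel is not what conditions the rule; the final letter is.
"gamkebiz" ends in -z. The one such stem in the data (dugutzoz → tidugutzoz) adds the prefix ti-, so the same rule applies.
The other patterns: stems ending in -o add -et; stems ending in -s add ra- … -esh around the stem.
So gamkebiz → tigamkebiz.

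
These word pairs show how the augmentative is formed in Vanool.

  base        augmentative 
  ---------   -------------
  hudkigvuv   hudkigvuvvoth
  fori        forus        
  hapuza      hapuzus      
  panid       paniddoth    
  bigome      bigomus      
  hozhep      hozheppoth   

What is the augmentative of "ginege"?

ginegus

bigome and hozhep both have last vowel 'e' yet inflect differently (bigomus, hozheppoth), so the last vowel is not what conditions the rule; whether the stem ends in a vowel or a consonant is.
"ginege" ends in a vowel. The stems ending in a vowel (hapuza → hapuzus, fori → forus, bigome → bigomus) drop the final letter and add -us.
So ginege → ginegus.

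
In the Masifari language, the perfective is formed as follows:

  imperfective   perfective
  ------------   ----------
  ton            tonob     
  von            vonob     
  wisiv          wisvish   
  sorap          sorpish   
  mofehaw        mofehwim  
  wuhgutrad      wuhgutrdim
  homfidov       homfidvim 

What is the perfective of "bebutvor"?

"bebutvor" has 3 vowels. The stems with 3 vowels (mofehaw → mofehwim, wuhgutrad → wuhgutrdim, homfidov → homfidvim) delete the last vowel and add -im.
The other patterns: stems with 1 vowel add -ob; stems with 2 vowels delete the last vowel and add -ish.
So bebutvor → bebutvrim.

bebutvrim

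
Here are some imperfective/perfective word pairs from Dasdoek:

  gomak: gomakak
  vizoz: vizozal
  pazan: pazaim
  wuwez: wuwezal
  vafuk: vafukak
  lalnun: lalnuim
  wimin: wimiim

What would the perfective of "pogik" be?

pogikak

lalnun and vafuk both have last vowel 'u' yet inflect differently (lalnuim, vafukak), so the last vowel is not what conditions the rule; the final letter is.
"pogik" ends in -k. The stems ending in -k (vafuk → vafukak, gomak → gomakak) add -ak.
So pogik → pogikak.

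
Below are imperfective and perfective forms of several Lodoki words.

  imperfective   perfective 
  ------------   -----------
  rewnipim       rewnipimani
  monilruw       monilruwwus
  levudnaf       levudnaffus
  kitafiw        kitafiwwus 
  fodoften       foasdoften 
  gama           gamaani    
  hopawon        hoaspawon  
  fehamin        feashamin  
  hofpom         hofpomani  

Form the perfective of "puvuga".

puvugaani

fehamin and kitafiw both have last vowel 'i' yet inflect differently (feashamin, kitafiwwus), so the last vowel is not what conditions the rule; the final letter is.
"puvuga" ends in -a. The one such stem in the data (gama → gamaani) adds -ani, so the same rule applies.
The other patterns: stems ending in -n insert -as- after the first vowel; stems ending in -f or -w double the final consonant and add -us.
So puvuga → puvugaani.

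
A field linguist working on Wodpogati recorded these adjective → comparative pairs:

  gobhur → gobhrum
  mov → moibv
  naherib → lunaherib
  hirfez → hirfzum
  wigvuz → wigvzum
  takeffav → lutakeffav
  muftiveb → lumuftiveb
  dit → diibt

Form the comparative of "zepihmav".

luzepihmav

"zepihmav" has 3 vowels. The stems with 3 vowels (takeffav → lutakeffav, naherib → lunaherib, muftiveb → lumuftiveb) add the prefix lu-.
So zepihmav → luzepihmav.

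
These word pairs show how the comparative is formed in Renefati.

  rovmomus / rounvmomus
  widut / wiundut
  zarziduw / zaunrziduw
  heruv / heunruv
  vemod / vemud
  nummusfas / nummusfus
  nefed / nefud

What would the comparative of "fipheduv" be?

fiunpheduv

"fipheduv" has last vowel 'u'. The stems whose last vowel is 'u' (rovmomus → rounvmomus, widut → wiundut, zarziduw → zaunrziduw) insert -un- after the first vowel.
The other pattern: stems whose last vowel is 'a', 'e' or 'o' change the last vowel to 'u'.
So fipheduv → fiunpheduv.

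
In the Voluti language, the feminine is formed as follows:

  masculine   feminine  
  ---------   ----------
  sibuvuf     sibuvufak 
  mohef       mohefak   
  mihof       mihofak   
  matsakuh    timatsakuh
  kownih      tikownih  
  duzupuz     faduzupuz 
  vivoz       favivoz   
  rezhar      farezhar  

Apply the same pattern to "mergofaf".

mergofafak

sibuvuf and matsakuh both have last vowel 'u' yet inflect differently (sibuvufak, timatsakuh), so the last vowel is not what conditions the rule; the final letter is.
"mergofaf" ends in -f. The stems ending in -f (sibuvuf → sibuvufak, mohef → mohefak, mihof → mihofak) add -ak.
The other patterns: stems ending in -h add the prefix ti-; stems ending in -r or -z add the prefix fa-.
So mergofaf → mergofafak.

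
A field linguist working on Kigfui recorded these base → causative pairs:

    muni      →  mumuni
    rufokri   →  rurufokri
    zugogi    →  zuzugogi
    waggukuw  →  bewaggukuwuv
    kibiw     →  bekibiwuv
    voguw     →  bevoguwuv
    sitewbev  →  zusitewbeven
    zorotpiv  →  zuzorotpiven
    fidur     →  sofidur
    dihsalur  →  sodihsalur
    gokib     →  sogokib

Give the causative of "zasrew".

bezasrewuv

muni and kibiw both have last vowel 'i' yet inflect differently (mumuni, bekibiwuv), so the last vowel is not what conditions the rule; the final letter is.
"zasrew" ends in -w. The stems ending in -w (waggukuw → bewaggukuwuv, kibiw → bekibiwuv, voguw → bevoguwuv) add be- … -uv around the stem.
The other patterns: stems ending in -i repeat the first consonant+vowel as a prefix; stems ending in -v add zu- … -en around the stem; stems ending in -b or -r add the prefix so-.
So zasrew → bezasrewuv.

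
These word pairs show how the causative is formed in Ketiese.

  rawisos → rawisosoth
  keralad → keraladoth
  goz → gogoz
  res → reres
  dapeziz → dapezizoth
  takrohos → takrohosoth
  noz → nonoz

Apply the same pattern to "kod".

res and takrohos both end in -s yet inflect differently (reres, takrohosoth), so the final letter is not what conditions the rule; the number of vowels is.
"kod" has 1 vowel. The stems with 1 vowel (res → reres, noz → nonoz, goz → gogoz) repeat the first consonant+vowel as a prefix.
So kod → kokod.

kokod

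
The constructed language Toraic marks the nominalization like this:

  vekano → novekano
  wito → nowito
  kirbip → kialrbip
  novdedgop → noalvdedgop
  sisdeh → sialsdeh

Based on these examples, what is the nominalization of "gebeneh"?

gealbeneh

vekano and novdedgop both have last vowel 'o' yet inflect differently (novekano, noalvdedgop), so the last vowel is not what conditions the rule; whether the stem ends in a vowel or a consonant is.
"gebeneh" ends in a consonant. The stems ending in a consonant (kirbip → kialrbip, novdedgop → noalvdedgop, sisdeh → sialsdeh) insert -al- after the first vowel.
The other pattern: stems ending in a vowel add the prefix no-.
So gebeneh → gealbeneh.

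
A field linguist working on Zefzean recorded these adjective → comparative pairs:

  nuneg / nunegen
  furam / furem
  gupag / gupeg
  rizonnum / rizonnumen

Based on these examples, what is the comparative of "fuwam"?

fuwem

furam and rizonnum both end in -m yet inflect differently (furem, rizonnumen), so the final letter is not what conditions the rule; the last vowel is.
"fuwam" has last vowel 'a'. The stems whose last vowel is 'a' (furam → furem, gupag → gupeg) change the last vowel to 'e'.
So fuwam → fuwem.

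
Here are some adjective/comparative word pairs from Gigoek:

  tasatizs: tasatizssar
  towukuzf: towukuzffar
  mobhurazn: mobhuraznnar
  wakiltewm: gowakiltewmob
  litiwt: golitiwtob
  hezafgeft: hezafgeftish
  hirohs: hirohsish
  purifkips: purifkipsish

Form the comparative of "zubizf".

litiwt and hezafgeft both end in -t yet inflect differently (golitiwtob, hezafgeftish), so the final letter is not what conditions the rule; the second-to-last letter is.
"zubizf" has second-to-last letter 'z'. The stems whose second-to-last letter is 'z' (tasatizs → tasatizssar, towukuzf → towukuzffar, mobhurazn → mobhuraznnar) double the final consonant and add -ar.
The other patterns: stems whose second-to-last letter is 'w' add go- … -ob around the stem; stems whose second-to-last letter is 'f', 'h' or 'p' add -ish.
So zubizf → zubizffar.

zubizffar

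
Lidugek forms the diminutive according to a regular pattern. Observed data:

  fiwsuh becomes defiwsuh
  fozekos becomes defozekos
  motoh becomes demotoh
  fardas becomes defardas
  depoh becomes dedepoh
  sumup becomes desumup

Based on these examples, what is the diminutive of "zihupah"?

Every pair shown (fiwsuh → defiwsuh, fozekos → defozekos, motoh → demotoh, …) follows the same rule: add the prefix de-.
So zihupah → dezihupah.

dezihupah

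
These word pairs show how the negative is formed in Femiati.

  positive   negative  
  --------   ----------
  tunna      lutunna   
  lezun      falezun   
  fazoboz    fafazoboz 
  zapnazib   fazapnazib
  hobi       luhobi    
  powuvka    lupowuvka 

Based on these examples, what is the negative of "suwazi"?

lusuwazi

"suwazi" ends in a vowel. The stems ending in a vowel (hobi → luhobi, powuvka → lupowuvka, tunna → lutunna) add the prefix lu-.
The other pattern: stems ending in a consonant add the prefix fa-.
So suwazi → lusuwazi.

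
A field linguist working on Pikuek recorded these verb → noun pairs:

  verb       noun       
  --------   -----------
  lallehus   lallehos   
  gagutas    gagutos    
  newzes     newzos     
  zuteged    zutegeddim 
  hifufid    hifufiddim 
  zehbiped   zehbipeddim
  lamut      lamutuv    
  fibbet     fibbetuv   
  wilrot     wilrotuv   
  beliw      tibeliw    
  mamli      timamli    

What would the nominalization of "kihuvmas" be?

kihuvmos

newzes and zuteged both have last vowel 'e' yet inflect differently (newzos, zutegeddim), so the last vowel is not what conditions the rule; the final letter is.
"kihuvmas" ends in -s. The stems ending in -s (lallehus → lallehos, gagutas → gagutos, newzes → newzos) change the last vowel to 'o'.
The other patterns: stems ending in -d double the final consonant and add -im; stems ending in -t add -uv; stems ending in -i or -w add the prefix ti-.
So kihuvmas → kihuvmos.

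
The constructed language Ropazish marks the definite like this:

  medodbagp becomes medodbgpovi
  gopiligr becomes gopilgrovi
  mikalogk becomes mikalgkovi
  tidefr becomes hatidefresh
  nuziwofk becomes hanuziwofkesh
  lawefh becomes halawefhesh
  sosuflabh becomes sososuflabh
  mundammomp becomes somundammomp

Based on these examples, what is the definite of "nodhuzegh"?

"nodhuzegh" has second-to-last letter 'g'. The stems whose second-to-last letter is 'g' (medodbagp → medodbgpovi, gopiligr → gopilgrovi, mikalogk → mikalgkovi) delete the last vowel and add -ovi.
So nodhuzegh → nodhuzghovi.

nodhuzghovi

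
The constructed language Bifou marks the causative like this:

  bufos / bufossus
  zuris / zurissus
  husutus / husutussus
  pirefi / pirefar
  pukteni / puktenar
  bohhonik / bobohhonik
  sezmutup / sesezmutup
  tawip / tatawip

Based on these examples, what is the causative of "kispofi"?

"kispofi" ends in -i. The stems ending in -i (pirefi → pirefar, pukteni → puktenar) drop the final letter and add -ar.
The other patterns: stems ending in -s double the final consonant and add -us; stems ending in -k or -p repeat the first consonant+vowel as a prefix.
So kispofi → kispofar.

kispofar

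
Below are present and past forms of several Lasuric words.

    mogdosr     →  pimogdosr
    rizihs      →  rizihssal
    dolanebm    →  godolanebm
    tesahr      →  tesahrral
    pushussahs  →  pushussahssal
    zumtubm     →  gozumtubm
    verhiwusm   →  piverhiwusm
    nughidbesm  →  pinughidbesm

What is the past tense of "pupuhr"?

"pupuhr" has second-to-last letter 'h'. The stems whose second-to-last letter is 'h' (pushussahs → pushussahssal, tesahr → tesahrral, rizihs → rizihssal) double the final consonant and add -al.
So pupuhr → pupuhrral.

pupuhrral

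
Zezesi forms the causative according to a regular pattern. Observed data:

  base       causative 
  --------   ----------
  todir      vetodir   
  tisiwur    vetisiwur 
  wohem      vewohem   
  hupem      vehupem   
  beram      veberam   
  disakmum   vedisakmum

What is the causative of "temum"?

vetemum

Every pair shown (todir → vetodir, tisiwur → vetisiwur, wohem → vewohem, …) follows the same rule: add the prefix ve-.
So temum → vetemum.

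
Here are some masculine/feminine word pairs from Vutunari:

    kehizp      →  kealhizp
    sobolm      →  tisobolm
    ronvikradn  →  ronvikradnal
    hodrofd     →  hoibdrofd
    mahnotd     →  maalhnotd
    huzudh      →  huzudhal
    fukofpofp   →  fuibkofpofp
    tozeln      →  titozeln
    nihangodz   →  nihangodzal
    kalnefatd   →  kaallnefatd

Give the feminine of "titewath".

ronvikradn and tozeln both end in -n yet inflect differently (ronvikradnal, titozeln), so the final letter is not what conditions the rule; the second-to-last letter is.
"titewath" has second-to-last letter 't'. The stems whose second-to-last letter is 't' (mahnotd → maalhnotd, kalnefatd → kaallnefatd) insert -al- after the first vowel.
The other patterns: stems whose second-to-last letter is 'd' add -al; stems whose second-to-last letter is 'f' insert -ib- after the first vowel; stems whose second-to-last letter is 'l' add the prefix ti-.
So titewath → tialtewath.

tialtewath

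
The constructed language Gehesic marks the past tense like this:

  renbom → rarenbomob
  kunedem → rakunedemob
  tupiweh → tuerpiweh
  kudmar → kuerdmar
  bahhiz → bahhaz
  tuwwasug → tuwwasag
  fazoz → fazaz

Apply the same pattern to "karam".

renbom and fazoz both have last vowel 'o' yet inflect differently (rarenbomob, fazaz), so the last vowel is not what conditions the rule; the final letter is.
"karam" ends in -m. The stems ending in -m (renbom → rarenbomob, kunedem → rakunedemob) add ra- … -ob around the stem.
So karam → rakaramob.

rakaramob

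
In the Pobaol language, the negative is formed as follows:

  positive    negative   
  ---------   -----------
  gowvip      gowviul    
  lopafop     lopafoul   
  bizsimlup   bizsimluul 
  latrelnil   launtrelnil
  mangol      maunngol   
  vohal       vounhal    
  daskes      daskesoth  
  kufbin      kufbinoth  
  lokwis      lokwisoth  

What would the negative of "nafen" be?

gowvip and latrelnil both have last vowel 'i' yet inflect differently (gowviul, launtrelnil), so the last vowel is not what conditions the rule; the final letter is.
"nafen" ends in -n. The one such stem in the data (kufbin → kufbinoth) adds -oth, so the same rule applies.
The other patterns: stems ending in -p drop the final letter and add -ul; stems ending in -l insert -un- after the first vowel.
So nafen → nafenoth.

nafenoth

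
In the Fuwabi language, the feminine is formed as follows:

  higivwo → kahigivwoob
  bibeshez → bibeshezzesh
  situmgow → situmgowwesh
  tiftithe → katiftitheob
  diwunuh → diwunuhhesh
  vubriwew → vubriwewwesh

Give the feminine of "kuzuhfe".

bibeshez and tiftithe both have last vowel 'e' yet inflect differently (bibeshezzesh, katiftitheob), so the last vowel is not what conditions the rule; whether the stem ends in a vowel or a consonant is.
"kuzuhfe" ends in a vowel. The stems ending in a vowel (tiftithe → katiftitheob, higivwo → kahigivwoob) add ka- … -ob around the stem.
The other pattern: stems ending in a consonant double the final consonant and add -esh.
So kuzuhfe → kakuzuhfeob.

kakuzuhfeob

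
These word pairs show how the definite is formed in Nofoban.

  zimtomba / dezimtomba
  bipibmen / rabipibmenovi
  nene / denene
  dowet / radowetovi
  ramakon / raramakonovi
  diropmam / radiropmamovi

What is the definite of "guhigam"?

raguhigamovi

nene and bipibmen both have last vowel 'e' yet inflect differently (denene, rabipibmenovi), so the last vowel is not what conditions the rule; whether the stem ends in a vowel or a consonant is.
"guhigam" ends in a consonant. The stems ending in a consonant (ramakon → raramakonovi, bipibmen → rabipibmenovi, dowet → radowetovi) add ra- … -ovi around the stem.
The other pattern: stems ending in a vowel add the prefix de-.
So guhigam → raguhigamovi.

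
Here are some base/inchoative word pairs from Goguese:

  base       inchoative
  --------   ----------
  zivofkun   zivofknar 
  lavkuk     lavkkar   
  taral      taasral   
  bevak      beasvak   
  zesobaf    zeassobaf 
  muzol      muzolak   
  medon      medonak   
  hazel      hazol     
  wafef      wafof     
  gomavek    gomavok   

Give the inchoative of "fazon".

fazonak

lavkuk and bevak both end in -k yet inflect differently (lavkkar, beasvak), so the final letter is not what conditions the rule; the last vowel is.
"fazon" has last vowel 'o'. The stems whose last vowel is 'o' (muzol → muzolak, medon → medonak) add -ak.
So fazon → fazonak.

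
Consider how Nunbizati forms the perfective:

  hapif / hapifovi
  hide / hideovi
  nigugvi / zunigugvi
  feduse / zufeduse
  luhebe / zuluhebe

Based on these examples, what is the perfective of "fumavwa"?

hide and feduse both end in -e yet inflect differently (hideovi, zufeduse), so the final letter is not what conditions the rule; the first letter is.
"fumavwa" begins with f-. The one such stem in the data (feduse → zufeduse) adds the prefix zu-, so the same rule applies.
So fumavwa → zufumavwa.

zufumavwa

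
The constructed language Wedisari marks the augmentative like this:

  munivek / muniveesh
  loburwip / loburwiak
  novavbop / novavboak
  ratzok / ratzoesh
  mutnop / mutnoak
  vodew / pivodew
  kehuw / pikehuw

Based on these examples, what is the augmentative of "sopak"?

sopaesh

"sopak" ends in -k. The stems ending in -k (ratzok → ratzoesh, munivek → muniveesh) drop the final letter and add -esh.
So sopak → sopaesh.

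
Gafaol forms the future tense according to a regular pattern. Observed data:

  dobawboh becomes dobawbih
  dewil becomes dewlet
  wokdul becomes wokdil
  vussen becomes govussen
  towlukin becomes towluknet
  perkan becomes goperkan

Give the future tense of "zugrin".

zugrnet

"zugrin" has last vowel 'i'. The stems whose last vowel is 'i' (dewil → dewlet, towlukin → towluknet) delete the last vowel and add -et.
So zugrin → zugrnet.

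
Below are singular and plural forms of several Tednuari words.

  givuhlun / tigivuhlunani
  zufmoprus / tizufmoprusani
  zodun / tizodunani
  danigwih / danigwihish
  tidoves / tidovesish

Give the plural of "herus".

"herus" has last vowel 'u'. The stems whose last vowel is 'u' (givuhlun → tigivuhlunani, zufmoprus → tizufmoprusani, zodun → tizodunani) add ti- … -ani around the stem.
So herus → tiherusani.

tiherusani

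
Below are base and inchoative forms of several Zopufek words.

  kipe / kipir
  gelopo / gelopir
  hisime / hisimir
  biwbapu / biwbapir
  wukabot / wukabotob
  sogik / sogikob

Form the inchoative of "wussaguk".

wussagukob

gelopo and wukabot both have last vowel 'o' yet inflect differently (gelopir, wukabotob), so the last vowel is not what conditions the rule; whether the stem ends in a vowel or a consonant is.
"wussaguk" ends in a consonant. The stems ending in a consonant (wukabot → wukabotob, sogik → sogikob) add -ob.
The other pattern: stems ending in a vowel drop the final letter and add -ir.
So wussaguk → wussagukob.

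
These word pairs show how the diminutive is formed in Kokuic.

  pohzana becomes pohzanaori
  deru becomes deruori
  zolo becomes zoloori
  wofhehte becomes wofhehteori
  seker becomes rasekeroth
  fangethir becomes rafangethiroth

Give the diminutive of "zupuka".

wofhehte and seker both have last vowel 'e' yet inflect differently (wofhehteori, rasekeroth), so the last vowel is not what conditions the rule; whether the stem ends in a vowel or a consonant is.
"zupuka" ends in a vowel. The stems ending in a vowel (pohzana → pohzanaori, deru → deruori, zolo → zoloori) add -ori.
So zupuka → zupukaori.

zupukaori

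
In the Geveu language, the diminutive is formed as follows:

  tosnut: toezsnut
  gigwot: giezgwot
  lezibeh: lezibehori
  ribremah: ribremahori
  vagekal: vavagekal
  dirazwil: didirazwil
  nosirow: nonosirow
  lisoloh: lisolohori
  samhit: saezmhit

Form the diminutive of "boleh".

gigwot and lisoloh both have last vowel 'o' yet inflect differently (giezgwot, lisolohori), so the last vowel is not what conditions the rule; the final letter is.
"boleh" ends in -h. The stems ending in -h (lezibeh → lezibehori, lisoloh → lisolohori, ribremah → ribremahori) add -ori.
So boleh → bolehori.

bolehori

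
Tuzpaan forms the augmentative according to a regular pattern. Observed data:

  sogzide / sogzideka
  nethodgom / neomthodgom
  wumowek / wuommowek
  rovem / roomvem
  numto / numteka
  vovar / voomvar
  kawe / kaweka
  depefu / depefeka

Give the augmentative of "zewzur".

zeomwzur

kawe and wumowek both have last vowel 'e' yet inflect differently (kaweka, wuommowek), so the last vowel is not what conditions the rule; whether the stem ends in a vowel or a consonant is.
"zewzur" ends in a consonant. The stems ending in a consonant (vovar → voomvar, wumowek → wuommowek, nethodgom → neomthodgom) insert -om- after the first vowel.
The other pattern: stems ending in a vowel drop the final letter and add -eka.
So zewzur → zeomwzur.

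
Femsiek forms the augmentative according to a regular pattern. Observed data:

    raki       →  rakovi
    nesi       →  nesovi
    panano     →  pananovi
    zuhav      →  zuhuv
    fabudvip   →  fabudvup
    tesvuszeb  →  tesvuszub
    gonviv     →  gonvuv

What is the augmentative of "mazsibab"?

raki and fabudvip both have last vowel 'i' yet inflect differently (rakovi, fabudvup), so the last vowel is not what conditions the rule; whether the stem ends in a vowel or a consonant is.
"mazsibab" ends in a consonant. The stems ending in a consonant (zuhav → zuhuv, fabudvip → fabudvup, tesvuszeb → tesvuszub) change the last vowel to 'u'.
The other pattern: stems ending in a vowel drop the final letter and add -ovi.
So mazsibab → mazsibub.

mazsibub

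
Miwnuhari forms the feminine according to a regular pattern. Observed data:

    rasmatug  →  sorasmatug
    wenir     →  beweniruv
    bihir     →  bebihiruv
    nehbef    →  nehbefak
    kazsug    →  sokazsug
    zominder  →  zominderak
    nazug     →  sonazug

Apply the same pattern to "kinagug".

sokinagug

zominder and wenir both end in -r yet inflect differently (zominderak, beweniruv), so the final letter is not what conditions the rule; the last vowel is.
"kinagug" has last vowel 'u'. The stems whose last vowel is 'u' (rasmatug → sorasmatug, nazug → sonazug, kazsug → sokazsug) add the prefix so-.
The other patterns: stems whose last vowel is 'e' add -ak; stems whose last vowel is 'i' add be- … -uv around the stem.
So kinagug → sokinagug.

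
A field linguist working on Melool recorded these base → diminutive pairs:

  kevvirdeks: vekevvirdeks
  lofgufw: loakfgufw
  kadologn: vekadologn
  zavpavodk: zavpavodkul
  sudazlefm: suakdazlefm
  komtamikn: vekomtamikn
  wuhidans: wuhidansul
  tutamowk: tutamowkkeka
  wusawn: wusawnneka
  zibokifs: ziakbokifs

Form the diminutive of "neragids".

neragidsul

"neragids" has second-to-last letter 'd'. The one such stem in the data (zavpavodk → zavpavodkul) adds -ul, so the same rule applies.
The other patterns: stems whose second-to-last letter is 'w' double the final consonant and add -eka; stems whose second-to-last letter is 'f' insert -ak- after the first vowel; stems whose second-to-last letter is 'g' or 'k' add the prefix ve-.
So neragids → neragidsul.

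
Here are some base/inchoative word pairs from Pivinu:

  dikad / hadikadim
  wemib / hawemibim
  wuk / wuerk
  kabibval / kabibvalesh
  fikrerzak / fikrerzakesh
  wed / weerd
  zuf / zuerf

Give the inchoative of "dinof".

wed and dikad both end in -d yet inflect differently (weerd, hadikadim), so the final letter is not what conditions the rule; the number of vowels is.
"dinof" has 2 vowels. The stems with 2 vowels (wemib → hawemibim, dikad → hadikadim) add ha- … -im around the stem.
The other patterns: stems with 1 vowel insert -er- after the first vowel; stems with 3 vowels add -esh.
So dinof → hadinofim.

hadinofim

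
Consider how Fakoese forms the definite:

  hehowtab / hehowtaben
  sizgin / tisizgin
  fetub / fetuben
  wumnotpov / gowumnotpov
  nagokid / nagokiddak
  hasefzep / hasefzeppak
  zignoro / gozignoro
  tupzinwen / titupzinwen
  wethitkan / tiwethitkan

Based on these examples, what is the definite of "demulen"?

tidemulen

"demulen" ends in -n. The stems ending in -n (wethitkan → tiwethitkan, sizgin → tisizgin, tupzinwen → titupzinwen) add the prefix ti-.
So demulen → tidemulen.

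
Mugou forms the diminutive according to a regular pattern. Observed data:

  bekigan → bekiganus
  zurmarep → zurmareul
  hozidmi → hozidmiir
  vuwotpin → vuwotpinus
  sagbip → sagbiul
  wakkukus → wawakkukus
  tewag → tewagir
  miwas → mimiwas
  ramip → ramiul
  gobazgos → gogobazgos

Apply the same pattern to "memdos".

mememdos

"memdos" ends in -s. The stems ending in -s (gobazgos → gogobazgos, wakkukus → wawakkukus, miwas → mimiwas) repeat the first consonant+vowel as a prefix.
So memdos → mememdos.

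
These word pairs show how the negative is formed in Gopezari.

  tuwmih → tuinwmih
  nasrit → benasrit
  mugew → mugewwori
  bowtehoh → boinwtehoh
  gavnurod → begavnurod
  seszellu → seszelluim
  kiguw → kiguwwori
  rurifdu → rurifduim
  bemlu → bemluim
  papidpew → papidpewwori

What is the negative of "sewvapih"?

seinwvapih

"sewvapih" ends in -h. The stems ending in -h (tuwmih → tuinwmih, bowtehoh → boinwtehoh) insert -in- after the first vowel.
So sewvapih → seinwvapih.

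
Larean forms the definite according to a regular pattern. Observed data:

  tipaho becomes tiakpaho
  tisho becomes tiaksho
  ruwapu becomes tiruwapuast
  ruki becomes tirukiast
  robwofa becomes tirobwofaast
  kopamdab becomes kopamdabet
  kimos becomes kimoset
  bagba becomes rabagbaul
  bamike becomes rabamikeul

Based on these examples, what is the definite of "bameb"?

robwofa and bagba both end in -a yet inflect differently (tirobwofaast, rabagbaul), so the final letter is not what conditions the rule; the first letter is.
"bameb" begins with b-. The stems beginning with b- (bagba → rabagbaul, bamike → rabamikeul) add ra- … -ul around the stem.
The other patterns: stems beginning with t- insert -ak- after the first vowel; stems beginning with r- add ti- … -ast around the stem; stems beginning with k- add -et.
So bameb → rabamebul.

rabamebul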